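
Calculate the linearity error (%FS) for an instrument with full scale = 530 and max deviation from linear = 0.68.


Linearity error = (max deviation / full scale) * 100%.
Linearity = (0.68 / 530) * 100
Linearity = 0.128 %FS

0.128 %FS


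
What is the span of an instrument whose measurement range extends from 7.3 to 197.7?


Span = upper range - lower range.
Span = 197.7 - (7.3)
Span = 190.4

190.4


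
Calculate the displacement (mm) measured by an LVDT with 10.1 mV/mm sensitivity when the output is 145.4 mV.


Displacement = Vout / sensitivity.
d = 145.4 / 10.1
d = 14.396 mm

14.396 mm


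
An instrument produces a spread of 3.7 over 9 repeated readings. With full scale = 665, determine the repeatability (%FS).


Repeatability = (spread / full scale) * 100%.
R = (3.7 / 665) * 100
R = 0.556 %FS

0.556 %FS


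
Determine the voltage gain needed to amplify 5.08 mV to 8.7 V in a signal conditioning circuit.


Gain = Vout / Vin (converting to same units).
G = 8.7 V / 5.08 mV
G = 8700.0 mV / 5.08 mV
G = 1712.6

1712.6


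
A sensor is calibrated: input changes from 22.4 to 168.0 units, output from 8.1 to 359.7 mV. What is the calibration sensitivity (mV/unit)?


Sensitivity = (y2 - y1) / (x2 - x1).
S = (359.7 - 8.1) / (168.0 - 22.4)
S = 351.6 / 145.6
S = 2.4148 mV/unit

2.4148 mV/unit


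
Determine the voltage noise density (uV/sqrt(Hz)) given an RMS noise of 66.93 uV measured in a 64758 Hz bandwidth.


Noise spectral density = Vrms / sqrt(BW).
NSD = 66.93 / sqrt(64758)
NSD = 66.93 / 254.4759
NSD = 0.263 uV/sqrt(Hz)

0.263 uV/sqrt(Hz)


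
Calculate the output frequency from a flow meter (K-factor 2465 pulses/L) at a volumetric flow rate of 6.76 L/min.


Frequency = K * Q / 60 (converting L/min to L/s).
f = 2465 * 6.76 / 60
f = 16663.4 / 60
f = 277.72 Hz

277.72 Hz


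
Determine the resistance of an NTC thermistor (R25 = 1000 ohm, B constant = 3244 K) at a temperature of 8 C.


NTC thermistor equation: Rt = R25 * exp(B * (1/T - 1/T25)).
T in Kelvin: 281.15 K, T25 = 298.15 K
1/T - 1/T25 = 1/281.15 - 1/298.15 = 0.0002028
B * (1/T - 1/T25) = 3244 * 0.0002028 = 0.6579
Rt = 1000 * exp(0.6579) = 1930.7 ohm

1930.7 ohm


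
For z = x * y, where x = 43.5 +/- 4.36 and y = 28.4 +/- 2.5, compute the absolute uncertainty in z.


For a product z = x*y, the relative uncertainty is:
uz/z = sqrt((ux/x)^2 + (uy/y)^2)
Relative uncertainties: ux/x = 4.36/43.5 = 0.10023
uy/y = 2.5/28.4 = 0.088028
z = 43.5 * 28.4 = 1235.4
uz = 1235.4 * sqrt(0.10023^2 + 0.088028^2) = 164.8

164.8


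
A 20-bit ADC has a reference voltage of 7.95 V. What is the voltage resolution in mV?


The resolution (LSB) of an ADC is Vref / 2^n.
LSB = 7.95 / 2^20
LSB = 7.95 / 1048576
LSB = 7.58e-06 V = 0.00758171 mV

0.00758171 mV


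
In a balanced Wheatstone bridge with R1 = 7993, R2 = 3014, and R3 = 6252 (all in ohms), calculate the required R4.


At balance: R1*R4 = R2*R3, so R4 = R2*R3/R1.
R4 = 3014 * 6252 / 7993
R4 = 18843528 / 7993
R4 = 2357.5 ohm

2357.5 ohm


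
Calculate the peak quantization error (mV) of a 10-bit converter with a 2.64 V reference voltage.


The maximum quantization error is +/- LSB/2.
LSB = Vref / 2^n = 2.64 / 1024 = 0.00257813 V
Max error = LSB / 2 = 0.00257813 / 2 = 0.00128906 V
Max error = 1.2891 mV

1.2891 mV


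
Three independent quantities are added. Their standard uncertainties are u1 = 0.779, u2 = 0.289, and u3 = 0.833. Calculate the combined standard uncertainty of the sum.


For a sum of independent quantities, uc = sqrt(u1^2 + u2^2 + u3^2).
uc = sqrt(0.779^2 + 0.289^2 + 0.833^2)
uc = sqrt(0.606841 + 0.083521 + 0.693889)
uc = 1.1765

1.1765


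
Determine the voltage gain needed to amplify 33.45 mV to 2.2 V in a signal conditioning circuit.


Gain = Vout / Vin (converting to same units).
G = 2.2 V / 33.45 mV
G = 2200.0 mV / 33.45 mV
G = 65.77

65.77


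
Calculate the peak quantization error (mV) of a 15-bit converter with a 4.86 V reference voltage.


The maximum quantization error is +/- LSB/2.
LSB = Vref / 2^n = 4.86 / 32768 = 0.00014832 V
Max error = LSB / 2 = 0.00014832 / 2 = 7.416e-05 V
Max error = 0.0742 mV

0.0742 mV


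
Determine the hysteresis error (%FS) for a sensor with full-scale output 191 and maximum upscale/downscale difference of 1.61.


Hysteresis = (max difference / full scale) * 100%.
H = (1.61 / 191) * 100
H = 0.843 %FS

0.843 %FS


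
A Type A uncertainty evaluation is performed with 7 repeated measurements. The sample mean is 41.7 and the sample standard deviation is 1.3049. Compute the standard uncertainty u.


The standard uncertainty for Type A evaluation is u = s / sqrt(n).
u = 1.3049 / sqrt(7)
u = 1.3049 / 2.6458
u = 0.4932

0.4932


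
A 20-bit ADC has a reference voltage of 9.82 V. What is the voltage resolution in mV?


The resolution (LSB) of an ADC is Vref / 2^n.
LSB = 9.82 / 2^20
LSB = 9.82 / 1048576
LSB = 9.37e-06 V = 0.00936508 mV

0.00936508 mV


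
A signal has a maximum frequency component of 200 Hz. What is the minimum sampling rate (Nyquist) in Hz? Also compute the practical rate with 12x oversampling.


By Nyquist theorem, fs_min = 2 * fmax.
fs_min = 2 * 200 = 400 Hz
Practical rate = 12 * fs_min = 12 * 400 = 4800 Hz

fs_min = 400 Hz, fs_practical = 4800 Hz


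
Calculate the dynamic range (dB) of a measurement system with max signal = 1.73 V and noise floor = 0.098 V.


Dynamic range = 20 * log10(Vmax / Vnoise).
DR = 20 * log10(1.73 / 0.098)
DR = 20 * log10(17.65)
DR = 24.94 dB

24.94 dB


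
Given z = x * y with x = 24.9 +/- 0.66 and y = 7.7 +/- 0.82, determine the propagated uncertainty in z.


For a product z = x*y, the relative uncertainty is:
uz/z = sqrt((ux/x)^2 + (uy/y)^2)
Relative uncertainties: ux/x = 0.66/24.9 = 0.026506
uy/y = 0.82/7.7 = 0.106494
z = 24.9 * 7.7 = 191.7
uz = 191.7 * sqrt(0.026506^2 + 0.106494^2) = 21.041

21.041


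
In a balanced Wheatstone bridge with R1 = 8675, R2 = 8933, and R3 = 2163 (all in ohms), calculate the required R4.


At balance: R1*R4 = R2*R3, so R4 = R2*R3/R1.
R4 = 8933 * 2163 / 8675
R4 = 19322079 / 8675
R4 = 2227.33 ohm

2227.33 ohm


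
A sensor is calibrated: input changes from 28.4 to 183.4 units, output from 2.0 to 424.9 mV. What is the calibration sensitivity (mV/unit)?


Sensitivity = (y2 - y1) / (x2 - x1).
S = (424.9 - 2.0) / (183.4 - 28.4)
S = 422.9 / 155.0
S = 2.7284 mV/unit

2.7284 mV/unit


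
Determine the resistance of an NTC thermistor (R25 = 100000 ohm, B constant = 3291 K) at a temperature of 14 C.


NTC thermistor equation: Rt = R25 * exp(B * (1/T - 1/T25)).
T in Kelvin: 287.15 K, T25 = 298.15 K
1/T - 1/T25 = 1/287.15 - 1/298.15 = 0.00012848
B * (1/T - 1/T25) = 3291 * 0.00012848 = 0.4228
Rt = 100000 * exp(0.4228) = 152629.1 ohm

152629.1 ohm


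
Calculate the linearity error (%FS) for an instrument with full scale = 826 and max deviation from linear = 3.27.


Linearity error = (max deviation / full scale) * 100%.
Linearity = (3.27 / 826) * 100
Linearity = 0.396 %FS

0.396 %FS


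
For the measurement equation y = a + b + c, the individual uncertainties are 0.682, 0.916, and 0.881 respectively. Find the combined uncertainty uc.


For a sum of independent quantities, uc = sqrt(u1^2 + u2^2 + u3^2).
uc = sqrt(0.682^2 + 0.916^2 + 0.881^2)
uc = sqrt(0.465124 + 0.839056 + 0.776161)
uc = 1.4423

1.4423


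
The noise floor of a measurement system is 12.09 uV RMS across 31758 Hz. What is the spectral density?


Noise spectral density = Vrms / sqrt(BW).
NSD = 12.09 / sqrt(31758)
NSD = 12.09 / 178.2077
NSD = 0.0678 uV/sqrt(Hz)

0.0678 uV/sqrt(Hz)


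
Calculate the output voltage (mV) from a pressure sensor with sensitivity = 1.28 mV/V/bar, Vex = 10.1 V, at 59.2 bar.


Output = sensitivity * Vex * P.
Vout = 1.28 * 10.1 * 59.2
Vout = 12.928 * 59.2
Vout = 765.34 mV

765.34 mV


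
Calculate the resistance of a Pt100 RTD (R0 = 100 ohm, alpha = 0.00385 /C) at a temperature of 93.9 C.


The RTD equation: Rt = R0 * (1 + alpha * T).
Rt = 100 * (1 + 0.00385 * 93.9)
Rt = 100 * (1 + 0.361515)
Rt = 100 * 1.361515
Rt = 136.151 ohm

136.151 ohm


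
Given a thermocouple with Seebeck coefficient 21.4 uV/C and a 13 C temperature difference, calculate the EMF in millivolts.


The thermocouple output V = sensitivity * dT.
V = 21.4 uV/C * 13 C
V = 278.2 uV
V = 0.278 mV

0.278 mV


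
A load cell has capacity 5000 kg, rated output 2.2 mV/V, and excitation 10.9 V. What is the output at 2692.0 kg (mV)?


Vout = rated_output * Vex * (load / capacity).
Vout = 2.2 * 10.9 * (2692.0 / 5000)
Vout = 2.2 * 10.9 * 0.5384
Vout = 12.911 mV

12.911 mV


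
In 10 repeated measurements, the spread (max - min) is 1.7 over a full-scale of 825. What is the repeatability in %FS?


Repeatability = (spread / full scale) * 100%.
R = (1.7 / 825) * 100
R = 0.206 %FS

0.206 %FS


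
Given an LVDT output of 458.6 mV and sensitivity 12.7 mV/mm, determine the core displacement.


Displacement = Vout / sensitivity.
d = 458.6 / 12.7
d = 36.11 mm

36.11 mm


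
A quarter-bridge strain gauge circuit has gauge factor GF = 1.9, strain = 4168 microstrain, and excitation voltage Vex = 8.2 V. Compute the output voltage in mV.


Quarter bridge output: Vout = (GF * epsilon * Vex) / 4.
Vout = (1.9 * 4168e-6 * 8.2) / 4
Vout = 0.06493744 / 4 V
Vout = 0.01623436 V = 16.2344 mV

16.2344 mV


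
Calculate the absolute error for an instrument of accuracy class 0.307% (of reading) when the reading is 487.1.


Absolute error = (accuracy% / 100) * reading.
Error = (0.307 / 100) * 487.1
Error = 0.00307 * 487.1
Error = 1.4954

1.4954


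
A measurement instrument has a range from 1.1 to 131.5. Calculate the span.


Span = upper range - lower range.
Span = 131.5 - (1.1)
Span = 130.4

130.4


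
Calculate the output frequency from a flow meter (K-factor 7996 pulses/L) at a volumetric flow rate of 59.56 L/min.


Frequency = K * Q / 60 (converting L/min to L/s).
f = 7996 * 59.56 / 60
f = 476241.76 / 60
f = 7937.36 Hz

7937.36 Hz


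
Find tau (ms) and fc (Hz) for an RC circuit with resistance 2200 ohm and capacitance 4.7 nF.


Time constant: tau = R * C.
tau = 2200 * 4.70e-09 = 1.034e-05 s
tau = 0.0103 ms
Cutoff frequency: fc = 1 / (2*pi*R*C).
fc = 1 / (2*pi*1.034e-05) = 15392.16 Hz

tau = 0.0103 ms, fc = 15392.16 Hz


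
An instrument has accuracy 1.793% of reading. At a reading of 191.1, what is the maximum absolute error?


Absolute error = (accuracy% / 100) * reading.
Error = (1.793 / 100) * 191.1
Error = 0.01793 * 191.1
Error = 3.4264

3.4264


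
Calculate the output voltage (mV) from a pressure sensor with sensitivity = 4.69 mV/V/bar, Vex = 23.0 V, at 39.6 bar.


Output = sensitivity * Vex * P.
Vout = 4.69 * 23.0 * 39.6
Vout = 107.87 * 39.6
Vout = 4271.65 mV

4271.65 mV


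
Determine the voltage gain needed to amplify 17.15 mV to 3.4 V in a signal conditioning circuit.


Gain = Vout / Vin (converting to same units).
G = 3.4 V / 17.15 mV
G = 3400.0 mV / 17.15 mV
G = 198.25

198.25


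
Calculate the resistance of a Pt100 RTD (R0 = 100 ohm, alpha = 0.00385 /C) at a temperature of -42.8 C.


The RTD equation: Rt = R0 * (1 + alpha * T).
Rt = 100 * (1 + 0.00385 * -42.8)
Rt = 100 * (1 + -0.16478)
Rt = 100 * 0.83522
Rt = 83.522 ohm

83.522 ohm


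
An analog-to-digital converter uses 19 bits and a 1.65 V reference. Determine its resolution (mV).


The resolution (LSB) of an ADC is Vref / 2^n.
LSB = 1.65 / 2^19
LSB = 1.65 / 524288
LSB = 3.15e-06 V = 0.00314713 mV

0.00314713 mV


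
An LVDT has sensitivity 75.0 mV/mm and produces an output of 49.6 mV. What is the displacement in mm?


Displacement = Vout / sensitivity.
d = 49.6 / 75.0
d = 0.661 mm

0.661 mm


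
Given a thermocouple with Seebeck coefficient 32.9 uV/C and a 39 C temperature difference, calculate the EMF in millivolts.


The thermocouple output V = sensitivity * dT.
V = 32.9 uV/C * 39 C
V = 1283.1 uV
V = 1.283 mV

1.283 mV


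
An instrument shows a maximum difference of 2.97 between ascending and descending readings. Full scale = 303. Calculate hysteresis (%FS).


Hysteresis = (max difference / full scale) * 100%.
H = (2.97 / 303) * 100
H = 0.98 %FS

0.98 %FS


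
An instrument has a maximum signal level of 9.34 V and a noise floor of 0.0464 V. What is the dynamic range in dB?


Dynamic range = 20 * log10(Vmax / Vnoise).
DR = 20 * log10(9.34 / 0.0464)
DR = 20 * log10(201.29)
DR = 46.08 dB

46.08 dB


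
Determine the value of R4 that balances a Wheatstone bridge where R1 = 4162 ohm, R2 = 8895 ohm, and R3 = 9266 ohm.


At balance: R1*R4 = R2*R3, so R4 = R2*R3/R1.
R4 = 8895 * 9266 / 4162
R4 = 82421070 / 4162
R4 = 19803.24 ohm

19803.24 ohm


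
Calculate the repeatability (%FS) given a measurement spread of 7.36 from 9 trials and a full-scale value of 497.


Repeatability = (spread / full scale) * 100%.
R = (7.36 / 497) * 100
R = 1.481 %FS

1.481 %FS


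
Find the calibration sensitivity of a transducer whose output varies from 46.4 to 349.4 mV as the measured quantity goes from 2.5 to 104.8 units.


Sensitivity = (y2 - y1) / (x2 - x1).
S = (349.4 - 46.4) / (104.8 - 2.5)
S = 303.0 / 102.3
S = 2.9619 mV/unit

2.9619 mV/unit


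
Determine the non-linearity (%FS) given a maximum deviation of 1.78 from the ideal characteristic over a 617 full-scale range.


Linearity error = (max deviation / full scale) * 100%.
Linearity = (1.78 / 617) * 100
Linearity = 0.288 %FS

0.288 %FS


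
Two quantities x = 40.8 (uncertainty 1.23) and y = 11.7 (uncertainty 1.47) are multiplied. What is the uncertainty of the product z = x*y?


For a product z = x*y, the relative uncertainty is:
uz/z = sqrt((ux/x)^2 + (uy/y)^2)
Relative uncertainties: ux/x = 1.23/40.8 = 0.030147
uy/y = 1.47/11.7 = 0.125641
z = 40.8 * 11.7 = 477.4
uz = 477.4 * sqrt(0.030147^2 + 0.125641^2) = 61.678

61.678


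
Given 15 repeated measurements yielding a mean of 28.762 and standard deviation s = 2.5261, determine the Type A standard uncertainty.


The standard uncertainty for Type A evaluation is u = s / sqrt(n).
u = 2.5261 / sqrt(15)
u = 2.5261 / 3.873
u = 0.6522

0.6522


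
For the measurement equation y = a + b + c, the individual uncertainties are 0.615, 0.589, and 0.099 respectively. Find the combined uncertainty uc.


For a sum of independent quantities, uc = sqrt(u1^2 + u2^2 + u3^2).
uc = sqrt(0.615^2 + 0.589^2 + 0.099^2)
uc = sqrt(0.378225 + 0.346921 + 0.009801)
uc = 0.8573

0.8573


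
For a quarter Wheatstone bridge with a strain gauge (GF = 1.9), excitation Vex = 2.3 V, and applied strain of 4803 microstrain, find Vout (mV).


Quarter bridge output: Vout = (GF * epsilon * Vex) / 4.
Vout = (1.9 * 4803e-6 * 2.3) / 4
Vout = 0.02098911 / 4 V
Vout = 0.00524728 V = 5.2473 mV

5.2473 mV


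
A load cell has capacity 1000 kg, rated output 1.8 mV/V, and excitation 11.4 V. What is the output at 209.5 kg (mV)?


Vout = rated_output * Vex * (load / capacity).
Vout = 1.8 * 11.4 * (209.5 / 1000)
Vout = 1.8 * 11.4 * 0.2095
Vout = 4.299 mV

4.299 mV


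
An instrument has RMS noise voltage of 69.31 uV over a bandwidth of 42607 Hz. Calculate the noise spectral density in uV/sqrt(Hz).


Noise spectral density = Vrms / sqrt(BW).
NSD = 69.31 / sqrt(42607)
NSD = 69.31 / 206.4146
NSD = 0.3358 uV/sqrt(Hz)

0.3358 uV/sqrt(Hz)


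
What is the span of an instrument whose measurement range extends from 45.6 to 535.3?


Span = upper range - lower range.
Span = 535.3 - (45.6)
Span = 489.7

489.7


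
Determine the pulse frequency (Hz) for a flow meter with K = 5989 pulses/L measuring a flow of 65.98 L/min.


Frequency = K * Q / 60 (converting L/min to L/s).
f = 5989 * 65.98 / 60
f = 395154.22 / 60
f = 6585.9 Hz

6585.9 Hz


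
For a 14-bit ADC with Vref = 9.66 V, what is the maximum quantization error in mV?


The maximum quantization error is +/- LSB/2.
LSB = Vref / 2^n = 9.66 / 16384 = 0.0005896 V
Max error = LSB / 2 = 0.0005896 / 2 = 0.0002948 V
Max error = 0.2948 mV

0.2948 mV


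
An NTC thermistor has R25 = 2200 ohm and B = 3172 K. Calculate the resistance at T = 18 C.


NTC thermistor equation: Rt = R25 * exp(B * (1/T - 1/T25)).
T in Kelvin: 291.15 K, T25 = 298.15 K
1/T - 1/T25 = 1/291.15 - 1/298.15 = 8.064e-05
B * (1/T - 1/T25) = 3172 * 8.064e-05 = 0.2558
Rt = 2200 * exp(0.2558) = 2841.3 ohm

2841.3 ohm


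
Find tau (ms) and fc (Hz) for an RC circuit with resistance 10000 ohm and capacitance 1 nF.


Time constant: tau = R * C.
tau = 10000 * 1.00e-09 = 1e-05 s
tau = 0.01 ms
Cutoff frequency: fc = 1 / (2*pi*R*C).
fc = 1 / (2*pi*1e-05) = 15915.49 Hz

tau = 0.01 ms, fc = 15915.49 Hz


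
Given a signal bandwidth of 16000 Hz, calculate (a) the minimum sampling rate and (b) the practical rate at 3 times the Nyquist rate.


By Nyquist theorem, fs_min = 2 * fmax.
fs_min = 2 * 16000 = 32000 Hz
Practical rate = 3 * fs_min = 3 * 32000 = 96000 Hz

fs_min = 32000 Hz, fs_practical = 96000 Hz


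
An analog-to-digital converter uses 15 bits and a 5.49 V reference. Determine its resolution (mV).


The resolution (LSB) of an ADC is Vref / 2^n.
LSB = 5.49 / 2^15
LSB = 5.49 / 32768
LSB = 0.00016754 V = 0.1675415 mV

0.1675415 mV


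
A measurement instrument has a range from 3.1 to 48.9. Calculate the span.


Span = upper range - lower range.
Span = 48.9 - (3.1)
Span = 45.8

45.8


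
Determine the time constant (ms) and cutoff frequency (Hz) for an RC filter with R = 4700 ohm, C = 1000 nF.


Time constant: tau = R * C.
tau = 4700 * 1.00e-06 = 0.0047 s
tau = 4.7 ms
Cutoff frequency: fc = 1 / (2*pi*R*C).
fc = 1 / (2*pi*0.0047) = 33.86 Hz

tau = 4.7 ms, fc = 33.86 Hz


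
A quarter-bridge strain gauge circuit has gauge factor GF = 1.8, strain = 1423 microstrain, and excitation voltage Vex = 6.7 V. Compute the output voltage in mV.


Quarter bridge output: Vout = (GF * epsilon * Vex) / 4.
Vout = (1.8 * 1423e-6 * 6.7) / 4
Vout = 0.01716138 / 4 V
Vout = 0.00429035 V = 4.2903 mV

4.2903 mV


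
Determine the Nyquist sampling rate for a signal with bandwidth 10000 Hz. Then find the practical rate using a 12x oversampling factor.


By Nyquist theorem, fs_min = 2 * fmax.
fs_min = 2 * 10000 = 20000 Hz
Practical rate = 12 * fs_min = 12 * 20000 = 240000 Hz

fs_min = 20000 Hz, fs_practical = 240000 Hz


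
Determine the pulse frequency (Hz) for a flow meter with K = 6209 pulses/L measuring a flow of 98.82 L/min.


Frequency = K * Q / 60 (converting L/min to L/s).
f = 6209 * 98.82 / 60
f = 613573.38 / 60
f = 10226.22 Hz

10226.22 Hz


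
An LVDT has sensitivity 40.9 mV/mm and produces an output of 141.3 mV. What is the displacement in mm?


Displacement = Vout / sensitivity.
d = 141.3 / 40.9
d = 3.455 mm

3.455 mm


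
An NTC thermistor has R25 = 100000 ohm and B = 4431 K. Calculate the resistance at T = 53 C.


NTC thermistor equation: Rt = R25 * exp(B * (1/T - 1/T25)).
T in Kelvin: 326.15 K, T25 = 298.15 K
1/T - 1/T25 = 1/326.15 - 1/298.15 = -0.00028794
B * (1/T - 1/T25) = 4431 * -0.00028794 = -1.2759
Rt = 100000 * exp(-1.2759) = 27918.7 ohm

27918.7 ohm


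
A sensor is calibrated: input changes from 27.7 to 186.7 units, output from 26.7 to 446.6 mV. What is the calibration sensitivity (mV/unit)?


Sensitivity = (y2 - y1) / (x2 - x1).
S = (446.6 - 26.7) / (186.7 - 27.7)
S = 419.9 / 159.0
S = 2.6409 mV/unit

2.6409 mV/unit


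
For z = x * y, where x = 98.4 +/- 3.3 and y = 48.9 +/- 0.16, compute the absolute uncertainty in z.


For a product z = x*y, the relative uncertainty is:
uz/z = sqrt((ux/x)^2 + (uy/y)^2)
Relative uncertainties: ux/x = 3.3/98.4 = 0.033537
uy/y = 0.16/48.9 = 0.003272
z = 98.4 * 48.9 = 4811.8
uz = 4811.8 * sqrt(0.033537^2 + 0.003272^2) = 162.136

162.136


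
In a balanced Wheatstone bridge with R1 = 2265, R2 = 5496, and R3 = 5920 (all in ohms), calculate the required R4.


At balance: R1*R4 = R2*R3, so R4 = R2*R3/R1.
R4 = 5496 * 5920 / 2265
R4 = 32536320 / 2265
R4 = 14364.82 ohm

14364.82 ohm


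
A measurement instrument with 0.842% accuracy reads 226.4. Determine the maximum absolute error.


Absolute error = (accuracy% / 100) * reading.
Error = (0.842 / 100) * 226.4
Error = 0.00842 * 226.4
Error = 1.9063

1.9063


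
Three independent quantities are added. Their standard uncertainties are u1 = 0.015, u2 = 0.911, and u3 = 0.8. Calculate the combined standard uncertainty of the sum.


For a sum of independent quantities, uc = sqrt(u1^2 + u2^2 + u3^2).
uc = sqrt(0.015^2 + 0.911^2 + 0.8^2)
uc = sqrt(0.000225 + 0.829921 + 0.64)
uc = 1.2125

1.2125


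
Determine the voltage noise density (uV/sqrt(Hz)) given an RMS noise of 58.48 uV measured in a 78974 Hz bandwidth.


Noise spectral density = Vrms / sqrt(BW).
NSD = 58.48 / sqrt(78974)
NSD = 58.48 / 281.0231
NSD = 0.2081 uV/sqrt(Hz)

0.2081 uV/sqrt(Hz)


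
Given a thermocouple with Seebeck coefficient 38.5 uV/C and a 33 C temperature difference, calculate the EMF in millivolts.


The thermocouple output V = sensitivity * dT.
V = 38.5 uV/C * 33 C
V = 1270.5 uV
V = 1.27 mV

1.27 mV


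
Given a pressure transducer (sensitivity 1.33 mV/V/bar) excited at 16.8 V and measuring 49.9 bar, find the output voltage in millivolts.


Output = sensitivity * Vex * P.
Vout = 1.33 * 16.8 * 49.9
Vout = 22.344 * 49.9
Vout = 1114.97 mV

1114.97 mV


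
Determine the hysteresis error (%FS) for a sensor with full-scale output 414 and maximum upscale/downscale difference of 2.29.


Hysteresis = (max difference / full scale) * 100%.
H = (2.29 / 414) * 100
H = 0.553 %FS

0.553 %FS


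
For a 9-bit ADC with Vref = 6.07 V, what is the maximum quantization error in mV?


The maximum quantization error is +/- LSB/2.
LSB = Vref / 2^n = 6.07 / 512 = 0.01185547 V
Max error = LSB / 2 = 0.01185547 / 2 = 0.00592773 V
Max error = 5.9277 mV

5.9277 mV


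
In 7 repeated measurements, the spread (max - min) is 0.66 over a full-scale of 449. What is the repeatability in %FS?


Repeatability = (spread / full scale) * 100%.
R = (0.66 / 449) * 100
R = 0.147 %FS

0.147 %FS


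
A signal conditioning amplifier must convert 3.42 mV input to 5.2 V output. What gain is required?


Gain = Vout / Vin (converting to same units).
G = 5.2 V / 3.42 mV
G = 5200.0 mV / 3.42 mV
G = 1520.47

1520.47


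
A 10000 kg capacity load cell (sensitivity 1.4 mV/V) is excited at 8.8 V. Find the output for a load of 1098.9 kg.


Vout = rated_output * Vex * (load / capacity).
Vout = 1.4 * 8.8 * (1098.9 / 10000)
Vout = 1.4 * 8.8 * 0.10989
Vout = 1.354 mV

1.354 mV


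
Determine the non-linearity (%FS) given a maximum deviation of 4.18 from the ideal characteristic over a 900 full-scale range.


Linearity error = (max deviation / full scale) * 100%.
Linearity = (4.18 / 900) * 100
Linearity = 0.464 %FS

0.464 %FS


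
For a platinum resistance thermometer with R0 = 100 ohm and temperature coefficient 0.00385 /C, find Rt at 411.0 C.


The RTD equation: Rt = R0 * (1 + alpha * T).
Rt = 100 * (1 + 0.00385 * 411.0)
Rt = 100 * (1 + 1.58235)
Rt = 100 * 2.58235
Rt = 258.235 ohm

258.235 ohm


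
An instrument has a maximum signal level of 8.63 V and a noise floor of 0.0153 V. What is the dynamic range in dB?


Dynamic range = 20 * log10(Vmax / Vnoise).
DR = 20 * log10(8.63 / 0.0153)
DR = 20 * log10(564.05)
DR = 55.03 dB

55.03 dB


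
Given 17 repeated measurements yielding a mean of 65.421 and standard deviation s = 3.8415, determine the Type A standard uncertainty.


The standard uncertainty for Type A evaluation is u = s / sqrt(n).
u = 3.8415 / sqrt(17)
u = 3.8415 / 4.1231
u = 0.9317

0.9317


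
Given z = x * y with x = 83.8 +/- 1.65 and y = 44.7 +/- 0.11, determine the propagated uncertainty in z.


For a product z = x*y, the relative uncertainty is:
uz/z = sqrt((ux/x)^2 + (uy/y)^2)
Relative uncertainties: ux/x = 1.65/83.8 = 0.01969
uy/y = 0.11/44.7 = 0.002461
z = 83.8 * 44.7 = 3745.9
uz = 3745.9 * sqrt(0.01969^2 + 0.002461^2) = 74.329

74.329


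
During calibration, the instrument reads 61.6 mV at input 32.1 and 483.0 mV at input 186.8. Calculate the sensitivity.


Sensitivity = (y2 - y1) / (x2 - x1).
S = (483.0 - 61.6) / (186.8 - 32.1)
S = 421.4 / 154.7
S = 2.724 mV/unit

2.724 mV/unit


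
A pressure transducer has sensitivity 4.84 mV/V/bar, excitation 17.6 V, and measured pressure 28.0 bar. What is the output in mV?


Output = sensitivity * Vex * P.
Vout = 4.84 * 17.6 * 28.0
Vout = 85.184 * 28.0
Vout = 2385.15 mV

2385.15 mV


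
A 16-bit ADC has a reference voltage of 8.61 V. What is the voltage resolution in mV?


The resolution (LSB) of an ADC is Vref / 2^n.
LSB = 8.61 / 2^16
LSB = 8.61 / 65536
LSB = 0.00013138 V = 0.13137817 mV

0.13137817 mV


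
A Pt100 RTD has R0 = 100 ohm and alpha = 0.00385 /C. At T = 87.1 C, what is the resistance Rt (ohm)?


The RTD equation: Rt = R0 * (1 + alpha * T).
Rt = 100 * (1 + 0.00385 * 87.1)
Rt = 100 * (1 + 0.335335)
Rt = 100 * 1.335335
Rt = 133.534 ohm

133.534 ohm


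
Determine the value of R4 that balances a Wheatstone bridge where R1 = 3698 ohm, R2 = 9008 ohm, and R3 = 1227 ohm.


At balance: R1*R4 = R2*R3, so R4 = R2*R3/R1.
R4 = 9008 * 1227 / 3698
R4 = 11052816 / 3698
R4 = 2988.86 ohm

2988.86 ohm


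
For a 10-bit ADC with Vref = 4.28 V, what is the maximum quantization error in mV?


The maximum quantization error is +/- LSB/2.
LSB = Vref / 2^n = 4.28 / 1024 = 0.00417969 V
Max error = LSB / 2 = 0.00417969 / 2 = 0.00208984 V
Max error = 2.0898 mV

2.0898 mV


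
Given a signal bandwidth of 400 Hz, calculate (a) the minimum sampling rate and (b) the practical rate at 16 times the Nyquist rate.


By Nyquist theorem, fs_min = 2 * fmax.
fs_min = 2 * 400 = 800 Hz
Practical rate = 16 * fs_min = 16 * 800 = 12800 Hz

fs_min = 800 Hz, fs_practical = 12800 Hz


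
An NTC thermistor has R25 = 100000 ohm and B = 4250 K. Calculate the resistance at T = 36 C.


NTC thermistor equation: Rt = R25 * exp(B * (1/T - 1/T25)).
T in Kelvin: 309.15 K, T25 = 298.15 K
1/T - 1/T25 = 1/309.15 - 1/298.15 = -0.00011934
B * (1/T - 1/T25) = 4250 * -0.00011934 = -0.5072
Rt = 100000 * exp(-0.5072) = 60218.1 ohm

60218.1 ohm


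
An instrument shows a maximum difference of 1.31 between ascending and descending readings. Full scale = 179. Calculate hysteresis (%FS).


Hysteresis = (max difference / full scale) * 100%.
H = (1.31 / 179) * 100
H = 0.732 %FS

0.732 %FS


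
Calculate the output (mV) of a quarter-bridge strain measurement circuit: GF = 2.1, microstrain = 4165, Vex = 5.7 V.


Quarter bridge output: Vout = (GF * epsilon * Vex) / 4.
Vout = (2.1 * 4165e-6 * 5.7) / 4
Vout = 0.04985505 / 4 V
Vout = 0.01246376 V = 12.4638 mV

12.4638 mV


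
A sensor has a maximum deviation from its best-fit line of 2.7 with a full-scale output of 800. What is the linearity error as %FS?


Linearity error = (max deviation / full scale) * 100%.
Linearity = (2.7 / 800) * 100
Linearity = 0.338 %FS

0.338 %FS


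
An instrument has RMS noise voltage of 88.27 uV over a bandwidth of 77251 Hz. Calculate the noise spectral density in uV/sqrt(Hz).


Noise spectral density = Vrms / sqrt(BW).
NSD = 88.27 / sqrt(77251)
NSD = 88.27 / 277.9406
NSD = 0.3176 uV/sqrt(Hz)

0.3176 uV/sqrt(Hz)


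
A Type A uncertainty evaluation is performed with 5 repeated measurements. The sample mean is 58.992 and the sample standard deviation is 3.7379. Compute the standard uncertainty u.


The standard uncertainty for Type A evaluation is u = s / sqrt(n).
u = 3.7379 / sqrt(5)
u = 3.7379 / 2.2361
u = 1.6716

1.6716


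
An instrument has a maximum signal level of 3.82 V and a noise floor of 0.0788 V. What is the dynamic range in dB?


Dynamic range = 20 * log10(Vmax / Vnoise).
DR = 20 * log10(3.82 / 0.0788)
DR = 20 * log10(48.48)
DR = 33.71 dB

33.71 dB


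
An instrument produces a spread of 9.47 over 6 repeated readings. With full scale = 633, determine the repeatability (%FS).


Repeatability = (spread / full scale) * 100%.
R = (9.47 / 633) * 100
R = 1.496 %FS

1.496 %FS


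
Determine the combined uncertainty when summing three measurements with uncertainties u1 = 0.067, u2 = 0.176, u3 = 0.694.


For a sum of independent quantities, uc = sqrt(u1^2 + u2^2 + u3^2).
uc = sqrt(0.067^2 + 0.176^2 + 0.694^2)
uc = sqrt(0.004489 + 0.030976 + 0.481636)
uc = 0.7191

0.7191


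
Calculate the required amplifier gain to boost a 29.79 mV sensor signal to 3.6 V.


Gain = Vout / Vin (converting to same units).
G = 3.6 V / 29.79 mV
G = 3600.0 mV / 29.79 mV
G = 120.85

120.85


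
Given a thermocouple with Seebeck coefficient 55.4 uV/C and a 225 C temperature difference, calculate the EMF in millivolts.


The thermocouple output V = sensitivity * dT.
V = 55.4 uV/C * 225 C
V = 12465.0 uV
V = 12.465 mV

12.465 mV


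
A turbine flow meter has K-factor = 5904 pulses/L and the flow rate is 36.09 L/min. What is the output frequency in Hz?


Frequency = K * Q / 60 (converting L/min to L/s).
f = 5904 * 36.09 / 60
f = 213075.36 / 60
f = 3551.26 Hz

3551.26 Hz


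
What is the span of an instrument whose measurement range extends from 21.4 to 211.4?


Span = upper range - lower range.
Span = 211.4 - (21.4)
Span = 190.0

190.0


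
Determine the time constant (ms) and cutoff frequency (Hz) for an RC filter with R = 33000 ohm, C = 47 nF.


Time constant: tau = R * C.
tau = 33000 * 4.70e-08 = 0.001551 s
tau = 1.551 ms
Cutoff frequency: fc = 1 / (2*pi*R*C).
fc = 1 / (2*pi*0.001551) = 102.61 Hz

tau = 1.551 ms, fc = 102.61 Hz


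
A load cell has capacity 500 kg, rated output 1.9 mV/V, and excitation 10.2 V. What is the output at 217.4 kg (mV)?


Vout = rated_output * Vex * (load / capacity).
Vout = 1.9 * 10.2 * (217.4 / 500)
Vout = 1.9 * 10.2 * 0.4348
Vout = 8.426 mV

8.426 mV


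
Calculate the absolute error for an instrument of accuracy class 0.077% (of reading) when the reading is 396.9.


Absolute error = (accuracy% / 100) * reading.
Error = (0.077 / 100) * 396.9
Error = 0.00077 * 396.9
Error = 0.3056

0.3056


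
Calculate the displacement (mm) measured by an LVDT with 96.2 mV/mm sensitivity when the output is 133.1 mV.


Displacement = Vout / sensitivity.
d = 133.1 / 96.2
d = 1.384 mm

1.384 mm


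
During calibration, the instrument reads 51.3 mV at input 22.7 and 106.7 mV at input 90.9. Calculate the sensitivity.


Sensitivity = (y2 - y1) / (x2 - x1).
S = (106.7 - 51.3) / (90.9 - 22.7)
S = 55.4 / 68.2
S = 0.8123 mV/unit

0.8123 mV/unit


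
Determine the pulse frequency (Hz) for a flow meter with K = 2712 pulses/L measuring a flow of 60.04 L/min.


Frequency = K * Q / 60 (converting L/min to L/s).
f = 2712 * 60.04 / 60
f = 162828.48 / 60
f = 2713.81 Hz

2713.81 Hz


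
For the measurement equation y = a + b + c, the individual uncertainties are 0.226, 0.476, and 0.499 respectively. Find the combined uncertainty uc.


For a sum of independent quantities, uc = sqrt(u1^2 + u2^2 + u3^2).
uc = sqrt(0.226^2 + 0.476^2 + 0.499^2)
uc = sqrt(0.051076 + 0.226576 + 0.249001)
uc = 0.7257

0.7257


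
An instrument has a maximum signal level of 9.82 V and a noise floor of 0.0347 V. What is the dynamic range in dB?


Dynamic range = 20 * log10(Vmax / Vnoise).
DR = 20 * log10(9.82 / 0.0347)
DR = 20 * log10(283.0)
DR = 49.04 dB

49.04 dB


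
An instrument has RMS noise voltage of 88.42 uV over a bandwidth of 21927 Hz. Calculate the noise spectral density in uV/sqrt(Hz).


Noise spectral density = Vrms / sqrt(BW).
NSD = 88.42 / sqrt(21927)
NSD = 88.42 / 148.0777
NSD = 0.5971 uV/sqrt(Hz)

0.5971 uV/sqrt(Hz)


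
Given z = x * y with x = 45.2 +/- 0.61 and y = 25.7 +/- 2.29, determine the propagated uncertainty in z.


For a product z = x*y, the relative uncertainty is:
uz/z = sqrt((ux/x)^2 + (uy/y)^2)
Relative uncertainties: ux/x = 0.61/45.2 = 0.013496
uy/y = 2.29/25.7 = 0.089105
z = 45.2 * 25.7 = 1161.6
uz = 1161.6 * sqrt(0.013496^2 + 0.089105^2) = 104.688

104.688


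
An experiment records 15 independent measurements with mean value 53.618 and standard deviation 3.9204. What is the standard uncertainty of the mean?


The standard uncertainty for Type A evaluation is u = s / sqrt(n).
u = 3.9204 / sqrt(15)
u = 3.9204 / 3.873
u = 1.0122

1.0122


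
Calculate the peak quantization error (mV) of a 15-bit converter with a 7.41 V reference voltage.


The maximum quantization error is +/- LSB/2.
LSB = Vref / 2^n = 7.41 / 32768 = 0.00022614 V
Max error = LSB / 2 = 0.00022614 / 2 = 0.00011307 V
Max error = 0.1131 mV

0.1131 mV


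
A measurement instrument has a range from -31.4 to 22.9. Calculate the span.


Span = upper range - lower range.
Span = 22.9 - (-31.4)
Span = 54.3

54.3


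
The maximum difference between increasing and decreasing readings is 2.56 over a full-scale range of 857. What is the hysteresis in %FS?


Hysteresis = (max difference / full scale) * 100%.
H = (2.56 / 857) * 100
H = 0.299 %FS

0.299 %FS


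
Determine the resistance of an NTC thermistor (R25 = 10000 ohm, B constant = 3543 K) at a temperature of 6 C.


NTC thermistor equation: Rt = R25 * exp(B * (1/T - 1/T25)).
T in Kelvin: 279.15 K, T25 = 298.15 K
1/T - 1/T25 = 1/279.15 - 1/298.15 = 0.00022829
B * (1/T - 1/T25) = 3543 * 0.00022829 = 0.8088
Rt = 10000 * exp(0.8088) = 22452.6 ohm

22452.6 ohm


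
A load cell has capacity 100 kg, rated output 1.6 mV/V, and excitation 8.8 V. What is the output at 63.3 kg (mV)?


Vout = rated_output * Vex * (load / capacity).
Vout = 1.6 * 8.8 * (63.3 / 100)
Vout = 1.6 * 8.8 * 0.633
Vout = 8.913 mV

8.913 mV


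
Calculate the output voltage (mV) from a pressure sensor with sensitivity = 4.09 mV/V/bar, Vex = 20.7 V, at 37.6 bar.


Output = sensitivity * Vex * P.
Vout = 4.09 * 20.7 * 37.6
Vout = 84.663 * 37.6
Vout = 3183.33 mV

3183.33 mV


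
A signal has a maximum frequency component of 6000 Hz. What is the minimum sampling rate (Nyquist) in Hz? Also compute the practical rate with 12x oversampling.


By Nyquist theorem, fs_min = 2 * fmax.
fs_min = 2 * 6000 = 12000 Hz
Practical rate = 12 * fs_min = 12 * 12000 = 144000 Hz

fs_min = 12000 Hz, fs_practical = 144000 Hz


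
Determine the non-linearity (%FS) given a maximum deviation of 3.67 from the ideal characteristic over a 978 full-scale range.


Linearity error = (max deviation / full scale) * 100%.
Linearity = (3.67 / 978) * 100
Linearity = 0.375 %FS

0.375 %FS


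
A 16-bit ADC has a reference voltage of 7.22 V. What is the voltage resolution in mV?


The resolution (LSB) of an ADC is Vref / 2^n.
LSB = 7.22 / 2^16
LSB = 7.22 / 65536
LSB = 0.00011017 V = 0.11016846 mV

0.11016846 mV


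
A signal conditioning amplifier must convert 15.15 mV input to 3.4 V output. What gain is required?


Gain = Vout / Vin (converting to same units).
G = 3.4 V / 15.15 mV
G = 3400.0 mV / 15.15 mV
G = 224.42

224.42


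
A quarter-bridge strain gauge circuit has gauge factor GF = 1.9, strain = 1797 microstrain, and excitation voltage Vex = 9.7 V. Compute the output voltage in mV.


Quarter bridge output: Vout = (GF * epsilon * Vex) / 4.
Vout = (1.9 * 1797e-6 * 9.7) / 4
Vout = 0.03311871 / 4 V
Vout = 0.00827968 V = 8.2797 mV

8.2797 mV


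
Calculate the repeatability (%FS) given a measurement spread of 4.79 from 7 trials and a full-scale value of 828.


Repeatability = (spread / full scale) * 100%.
R = (4.79 / 828) * 100
R = 0.579 %FS

0.579 %FS


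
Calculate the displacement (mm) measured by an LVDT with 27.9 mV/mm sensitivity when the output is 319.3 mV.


Displacement = Vout / sensitivity.
d = 319.3 / 27.9
d = 11.444 mm

11.444 mm


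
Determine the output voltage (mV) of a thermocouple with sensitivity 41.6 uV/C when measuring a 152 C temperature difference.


The thermocouple output V = sensitivity * dT.
V = 41.6 uV/C * 152 C
V = 6323.2 uV
V = 6.323 mV

6.323 mV


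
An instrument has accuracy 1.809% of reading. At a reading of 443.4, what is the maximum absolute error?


Absolute error = (accuracy% / 100) * reading.
Error = (1.809 / 100) * 443.4
Error = 0.01809 * 443.4
Error = 8.0211

8.0211


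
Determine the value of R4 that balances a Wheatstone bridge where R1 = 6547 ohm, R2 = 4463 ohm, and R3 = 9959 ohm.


At balance: R1*R4 = R2*R3, so R4 = R2*R3/R1.
R4 = 4463 * 9959 / 6547
R4 = 44447017 / 6547
R4 = 6788.91 ohm

6788.91 ohm


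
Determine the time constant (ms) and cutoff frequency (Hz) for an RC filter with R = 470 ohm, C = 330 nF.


Time constant: tau = R * C.
tau = 470 * 3.30e-07 = 0.0001551 s
tau = 0.1551 ms
Cutoff frequency: fc = 1 / (2*pi*R*C).
fc = 1 / (2*pi*0.0001551) = 1026.14 Hz

tau = 0.1551 ms, fc = 1026.14 Hz


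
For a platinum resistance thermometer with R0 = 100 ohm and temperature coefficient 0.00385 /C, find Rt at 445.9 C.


The RTD equation: Rt = R0 * (1 + alpha * T).
Rt = 100 * (1 + 0.00385 * 445.9)
Rt = 100 * (1 + 1.716715)
Rt = 100 * 2.716715
Rt = 271.671 ohm

271.671 ohm


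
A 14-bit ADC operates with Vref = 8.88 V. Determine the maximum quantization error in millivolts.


The maximum quantization error is +/- LSB/2.
LSB = Vref / 2^n = 8.88 / 16384 = 0.00054199 V
Max error = LSB / 2 = 0.00054199 / 2 = 0.000271 V
Max error = 0.271 mV

0.271 mV


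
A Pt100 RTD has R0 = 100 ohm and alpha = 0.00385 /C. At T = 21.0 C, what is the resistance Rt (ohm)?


The RTD equation: Rt = R0 * (1 + alpha * T).
Rt = 100 * (1 + 0.00385 * 21.0)
Rt = 100 * (1 + 0.08085)
Rt = 100 * 1.08085
Rt = 108.085 ohm

108.085 ohm


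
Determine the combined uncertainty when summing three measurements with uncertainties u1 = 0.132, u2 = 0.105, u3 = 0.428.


For a sum of independent quantities, uc = sqrt(u1^2 + u2^2 + u3^2).
uc = sqrt(0.132^2 + 0.105^2 + 0.428^2)
uc = sqrt(0.017424 + 0.011025 + 0.183184)
uc = 0.46

0.46


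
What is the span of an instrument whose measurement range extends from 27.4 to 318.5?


Span = upper range - lower range.
Span = 318.5 - (27.4)
Span = 291.1

291.1


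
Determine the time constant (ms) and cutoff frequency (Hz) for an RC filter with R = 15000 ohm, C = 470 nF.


Time constant: tau = R * C.
tau = 15000 * 4.70e-07 = 0.00705 s
tau = 7.05 ms
Cutoff frequency: fc = 1 / (2*pi*R*C).
fc = 1 / (2*pi*0.00705) = 22.58 Hz

tau = 7.05 ms, fc = 22.58 Hz


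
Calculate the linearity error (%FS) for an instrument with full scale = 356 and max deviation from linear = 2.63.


Linearity error = (max deviation / full scale) * 100%.
Linearity = (2.63 / 356) * 100
Linearity = 0.739 %FS

0.739 %FS


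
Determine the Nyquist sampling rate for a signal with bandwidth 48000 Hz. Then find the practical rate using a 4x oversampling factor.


By Nyquist theorem, fs_min = 2 * fmax.
fs_min = 2 * 48000 = 96000 Hz
Practical rate = 4 * fs_min = 4 * 96000 = 384000 Hz

fs_min = 96000 Hz, fs_practical = 384000 Hz


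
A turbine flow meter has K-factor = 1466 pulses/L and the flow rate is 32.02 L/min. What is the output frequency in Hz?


Frequency = K * Q / 60 (converting L/min to L/s).
f = 1466 * 32.02 / 60
f = 46941.32 / 60
f = 782.36 Hz

782.36 Hz


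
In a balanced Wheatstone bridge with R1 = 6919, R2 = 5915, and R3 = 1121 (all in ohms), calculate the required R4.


At balance: R1*R4 = R2*R3, so R4 = R2*R3/R1.
R4 = 5915 * 1121 / 6919
R4 = 6630715 / 6919
R4 = 958.33 ohm

958.33 ohm


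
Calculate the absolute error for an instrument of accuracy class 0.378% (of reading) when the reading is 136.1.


Absolute error = (accuracy% / 100) * reading.
Error = (0.378 / 100) * 136.1
Error = 0.00378 * 136.1
Error = 0.5145

0.5145


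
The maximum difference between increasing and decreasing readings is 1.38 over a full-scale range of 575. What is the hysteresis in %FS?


Hysteresis = (max difference / full scale) * 100%.
H = (1.38 / 575) * 100
H = 0.24 %FS

0.24 %FS


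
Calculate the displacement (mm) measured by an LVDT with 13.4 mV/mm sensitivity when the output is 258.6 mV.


Displacement = Vout / sensitivity.
d = 258.6 / 13.4
d = 19.299 mm

19.299 mm
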